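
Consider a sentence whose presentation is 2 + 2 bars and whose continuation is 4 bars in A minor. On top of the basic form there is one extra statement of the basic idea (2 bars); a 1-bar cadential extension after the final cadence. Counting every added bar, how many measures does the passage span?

Basic sentence: 2 + 2 + 4 = 8 bars.
8 (basic form) + 2 (extra statement) + 1 (cadential extension) = 11.

11 measures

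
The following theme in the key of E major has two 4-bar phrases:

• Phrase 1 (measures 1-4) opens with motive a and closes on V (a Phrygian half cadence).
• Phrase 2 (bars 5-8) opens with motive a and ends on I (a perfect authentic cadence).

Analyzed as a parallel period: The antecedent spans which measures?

measures 1–4

The antecedent is the phrase ending with the weaker cadence (Phrygian half cadence, phrase 1) and the consequent the one ending more conclusively (perfect authentic cadence, phrase 2); the antecedent is mm. 1-4.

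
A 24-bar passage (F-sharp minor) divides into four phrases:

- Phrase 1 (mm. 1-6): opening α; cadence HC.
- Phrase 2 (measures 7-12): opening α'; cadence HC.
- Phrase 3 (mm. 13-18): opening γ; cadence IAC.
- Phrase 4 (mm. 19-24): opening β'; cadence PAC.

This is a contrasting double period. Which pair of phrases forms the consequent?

phrases 3 and 4

In a double period the first pair of phrases (ending half cadence) is the large antecedent and the second pair (ending perfect authentic cadence) is the large consequent; the consequent is phrases 3 and 4.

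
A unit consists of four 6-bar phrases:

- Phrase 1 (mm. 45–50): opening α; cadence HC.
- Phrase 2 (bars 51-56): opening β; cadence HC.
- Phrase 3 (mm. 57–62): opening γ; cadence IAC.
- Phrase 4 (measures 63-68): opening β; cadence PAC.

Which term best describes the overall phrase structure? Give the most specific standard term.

Four phrases in two halves: the first half (mm. 45–56) ends with a half cadence, the second (measures 57–68) with a perfect authentic cadence — a large antecedent–consequent pair, i.e. a double period.
Phrase 3 begins with different material from phrase 1, making it contrasting.

contrasting double period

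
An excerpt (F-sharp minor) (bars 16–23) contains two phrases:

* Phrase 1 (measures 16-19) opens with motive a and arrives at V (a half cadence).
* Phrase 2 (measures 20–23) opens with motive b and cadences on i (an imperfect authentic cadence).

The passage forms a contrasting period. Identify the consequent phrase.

phrase 2

The phrase ending with the weaker cadence (half cadence) is the antecedent; the one ending more conclusively (imperfect authentic cadence) is the consequent. The consequent is phrase 2.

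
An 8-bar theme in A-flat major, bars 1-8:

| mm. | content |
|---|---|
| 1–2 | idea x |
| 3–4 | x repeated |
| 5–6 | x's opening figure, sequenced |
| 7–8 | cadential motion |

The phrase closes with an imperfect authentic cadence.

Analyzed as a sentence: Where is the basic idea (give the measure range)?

measures 1–2

The presentation of a sentence is the basic idea (mm. 1–2) plus its repetition (mm. 3–4); the basic idea is therefore mm. 1–2.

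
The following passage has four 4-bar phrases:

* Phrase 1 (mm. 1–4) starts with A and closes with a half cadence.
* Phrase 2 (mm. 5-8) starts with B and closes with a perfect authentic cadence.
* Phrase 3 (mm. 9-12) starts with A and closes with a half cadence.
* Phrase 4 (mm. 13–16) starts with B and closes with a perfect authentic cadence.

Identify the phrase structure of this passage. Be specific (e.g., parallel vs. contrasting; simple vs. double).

The cadence pattern HC–PAC–HC–PAC is weak–strong twice, and phrases 3–4 restate phrases 1–2: a period heard twice, not a double period (which would end weakly at phrase 2).

repeated period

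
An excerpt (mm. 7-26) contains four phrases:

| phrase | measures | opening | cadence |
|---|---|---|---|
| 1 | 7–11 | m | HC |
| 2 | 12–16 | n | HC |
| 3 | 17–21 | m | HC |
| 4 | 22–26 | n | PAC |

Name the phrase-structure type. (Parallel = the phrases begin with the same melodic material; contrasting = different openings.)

parallel double period

Four phrases in two halves: the first half (mm. 7–16) ends with a half cadence, the second (measures 17–26) with a perfect authentic cadence — a large antecedent–consequent pair, i.e. a double period.
Phrase 3 begins with the same material as phrase 1, making it parallel.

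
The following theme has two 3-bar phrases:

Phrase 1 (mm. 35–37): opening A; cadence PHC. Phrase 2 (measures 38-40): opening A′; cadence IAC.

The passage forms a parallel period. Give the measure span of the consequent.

The antecedent is the phrase ending with the weaker cadence (Phrygian half cadence, phrase 1) and the consequent the one ending more conclusively (imperfect authentic cadence, phrase 2); the consequent is mm. 38-40.

measures 38–40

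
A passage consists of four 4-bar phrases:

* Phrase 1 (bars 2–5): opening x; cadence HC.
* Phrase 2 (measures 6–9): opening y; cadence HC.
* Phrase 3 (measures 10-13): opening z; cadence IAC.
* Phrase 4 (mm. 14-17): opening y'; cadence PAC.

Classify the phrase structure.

Four phrases in two halves: the first half (measures 2–9) ends with a half cadence, the second (mm. 10–17) with a perfect authentic cadence — a large antecedent–consequent pair, i.e. a double period.
Phrase 3 begins with different material from phrase 1, making it contrasting.

contrasting double period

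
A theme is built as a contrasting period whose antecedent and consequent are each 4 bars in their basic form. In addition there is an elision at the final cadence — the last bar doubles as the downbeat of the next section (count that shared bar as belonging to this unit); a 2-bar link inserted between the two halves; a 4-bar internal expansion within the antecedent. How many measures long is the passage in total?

14 measures

Basic contrasting period: 4 + 4 = 8 bars.
8 (basic form) + 2 (link) + 4 (internal expansion) = 14.
The elision shares a bar with the next section but does not change this unit's count.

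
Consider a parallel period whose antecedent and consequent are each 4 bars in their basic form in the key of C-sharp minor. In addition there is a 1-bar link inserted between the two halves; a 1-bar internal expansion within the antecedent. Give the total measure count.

10 measures

Basic parallel period: 4 + 4 = 8 bars.
8 (basic form) + 1 (link) + 1 (internal expansion) = 10.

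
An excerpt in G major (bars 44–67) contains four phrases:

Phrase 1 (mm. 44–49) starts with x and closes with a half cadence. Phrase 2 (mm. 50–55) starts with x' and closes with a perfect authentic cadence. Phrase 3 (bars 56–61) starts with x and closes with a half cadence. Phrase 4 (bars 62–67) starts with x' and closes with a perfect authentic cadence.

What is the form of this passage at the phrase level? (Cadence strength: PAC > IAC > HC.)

repeated period

The cadence pattern HC–PAC–HC–PAC is weak–strong twice, and phrases 3–4 restate phrases 1–2: a period heard twice, not a double period (which would end weakly at phrase 2).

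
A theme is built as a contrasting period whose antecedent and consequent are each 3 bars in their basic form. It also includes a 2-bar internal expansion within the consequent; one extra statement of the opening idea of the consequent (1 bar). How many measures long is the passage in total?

9 measures

Basic contrasting period: 3 + 3 = 6 bars.
6 (basic form) + 2 (internal expansion) + 1 (extra statement) = 9.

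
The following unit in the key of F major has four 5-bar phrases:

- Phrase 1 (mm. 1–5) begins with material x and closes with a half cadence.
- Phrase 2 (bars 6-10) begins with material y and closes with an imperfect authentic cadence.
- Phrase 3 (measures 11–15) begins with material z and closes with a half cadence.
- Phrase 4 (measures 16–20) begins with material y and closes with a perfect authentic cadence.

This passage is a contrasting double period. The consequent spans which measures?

In a double period the four phrases pair into a large antecedent (phrases 1–2, ending imperfect authentic cadence) and a large consequent (phrases 3–4, ending perfect authentic cadence). The consequent spans mm. 11–20.

measures 11–20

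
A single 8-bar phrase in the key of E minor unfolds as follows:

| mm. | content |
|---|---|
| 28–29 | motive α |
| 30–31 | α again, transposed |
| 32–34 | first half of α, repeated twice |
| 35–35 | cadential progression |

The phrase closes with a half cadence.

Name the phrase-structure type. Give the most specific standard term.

Basic idea (mm. 28–29) + its repetition (measures 30–31) form the presentation; fragmentation and cadence (mm. 32–35) form the continuation — the 8-bar whole is a sentence.

sentence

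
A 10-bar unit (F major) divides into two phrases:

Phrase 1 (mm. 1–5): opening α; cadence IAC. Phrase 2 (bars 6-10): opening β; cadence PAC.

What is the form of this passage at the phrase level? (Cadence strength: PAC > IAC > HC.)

contrasting period

Phrase 1 ends with an imperfect authentic cadence (weaker) and phrase 2 with a perfect authentic cadence (stronger): antecedent + consequent = a period.
The two phrases open with different material (α / β), so the period is contrasting.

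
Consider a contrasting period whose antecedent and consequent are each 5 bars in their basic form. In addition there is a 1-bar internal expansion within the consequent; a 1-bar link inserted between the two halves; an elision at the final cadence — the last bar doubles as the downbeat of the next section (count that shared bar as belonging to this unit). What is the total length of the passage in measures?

12 measures

Basic contrasting period: 5 + 5 = 10 bars.
10 (basic form) + 1 (internal expansion) + 1 (link) = 12.
The elision shares a bar with the next section but does not change this unit's count.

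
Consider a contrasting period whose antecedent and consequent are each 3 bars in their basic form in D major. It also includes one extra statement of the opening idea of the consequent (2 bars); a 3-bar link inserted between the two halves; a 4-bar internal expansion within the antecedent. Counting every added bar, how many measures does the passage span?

15 measures

Basic contrasting period: 3 + 3 = 6 bars.
6 (basic form) + 2 (extra statement) + 3 (link) + 4 (internal expansion) = 15.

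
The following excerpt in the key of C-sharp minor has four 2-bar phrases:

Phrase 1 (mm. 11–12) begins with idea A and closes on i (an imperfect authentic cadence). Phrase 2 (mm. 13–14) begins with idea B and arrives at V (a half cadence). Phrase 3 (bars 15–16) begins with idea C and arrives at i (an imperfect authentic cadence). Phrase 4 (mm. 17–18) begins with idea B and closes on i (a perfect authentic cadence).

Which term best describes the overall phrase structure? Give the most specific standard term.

Four phrases in two halves: the first half (bars 11–14) ends with a half cadence, the second (mm. 15–18) with a perfect authentic cadence — a large antecedent–consequent pair, i.e. a double period.
Phrase 3 begins with different material from phrase 1, making it contrasting.

contrasting double period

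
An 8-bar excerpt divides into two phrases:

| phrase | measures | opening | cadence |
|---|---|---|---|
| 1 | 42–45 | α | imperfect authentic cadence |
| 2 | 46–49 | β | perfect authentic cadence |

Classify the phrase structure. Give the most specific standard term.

Phrase 1 ends with an imperfect authentic cadence (weaker) and phrase 2 with a perfect authentic cadence (stronger): antecedent + consequent = a period.
The two phrases open with different material (α / β), so the period is contrasting.

contrasting period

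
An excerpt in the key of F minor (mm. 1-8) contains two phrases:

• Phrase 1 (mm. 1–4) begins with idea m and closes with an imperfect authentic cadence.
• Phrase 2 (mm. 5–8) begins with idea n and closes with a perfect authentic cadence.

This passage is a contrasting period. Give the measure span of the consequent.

The antecedent is the phrase ending with the weaker cadence (imperfect authentic cadence, phrase 1) and the consequent the one ending more conclusively (perfect authentic cadence, phrase 2); the consequent is measures 5–8.

measures 5–8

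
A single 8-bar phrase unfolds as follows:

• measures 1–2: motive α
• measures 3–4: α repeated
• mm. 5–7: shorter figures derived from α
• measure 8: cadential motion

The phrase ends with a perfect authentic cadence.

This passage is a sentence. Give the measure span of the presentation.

The presentation of a sentence is the basic idea (mm. 1-2) plus its repetition (mm. 3–4); the presentation is therefore measures 1–4.

measures 1–4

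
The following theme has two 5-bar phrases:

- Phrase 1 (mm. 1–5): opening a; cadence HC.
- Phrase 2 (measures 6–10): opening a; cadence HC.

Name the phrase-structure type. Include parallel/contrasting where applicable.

Both phrases have the same opening (a) and the same cadence (half cadence): the second is a restatement, not a consequent, so this is a repeated phrase rather than a period.

repeated phrase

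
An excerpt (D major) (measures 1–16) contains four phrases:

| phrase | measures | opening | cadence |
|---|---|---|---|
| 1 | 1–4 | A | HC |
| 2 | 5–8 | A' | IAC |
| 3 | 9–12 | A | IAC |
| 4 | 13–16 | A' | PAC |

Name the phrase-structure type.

Four phrases in two halves: the first half (bars 1–8) ends with an imperfect authentic cadence, the second (bars 9-16) with a perfect authentic cadence — a large antecedent–consequent pair, i.e. a double period.
Phrase 3 begins with the same material as phrase 1, making it parallel.

parallel double period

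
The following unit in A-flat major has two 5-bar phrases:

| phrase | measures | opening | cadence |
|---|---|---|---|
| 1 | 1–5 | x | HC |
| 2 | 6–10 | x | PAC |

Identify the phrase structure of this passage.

Phrase 1 ends with a half cadence (weaker) and phrase 2 with a perfect authentic cadence (stronger): antecedent + consequent = a period.
The two phrases open with the same material (x / x), so the period is parallel.

parallel period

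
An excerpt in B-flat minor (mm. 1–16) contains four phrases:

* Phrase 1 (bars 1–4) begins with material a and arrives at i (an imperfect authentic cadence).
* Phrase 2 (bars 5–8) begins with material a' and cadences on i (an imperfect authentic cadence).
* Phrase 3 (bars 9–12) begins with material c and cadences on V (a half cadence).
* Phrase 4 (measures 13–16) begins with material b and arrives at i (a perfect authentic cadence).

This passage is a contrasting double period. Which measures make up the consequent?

In a double period the four phrases pair into a large antecedent (phrases 1–2, ending imperfect authentic cadence) and a large consequent (phrases 3–4, ending perfect authentic cadence). The consequent spans mm. 9–16.

measures 9–16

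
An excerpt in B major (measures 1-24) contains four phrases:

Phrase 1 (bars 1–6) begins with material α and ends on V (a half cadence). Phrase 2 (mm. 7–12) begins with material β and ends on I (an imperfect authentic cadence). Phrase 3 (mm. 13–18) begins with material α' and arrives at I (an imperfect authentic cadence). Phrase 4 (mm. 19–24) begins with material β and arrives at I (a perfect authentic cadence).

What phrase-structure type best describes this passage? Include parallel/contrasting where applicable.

Four phrases in two halves: the first half (mm. 1–12) ends with an imperfect authentic cadence, the second (bars 13–24) with a perfect authentic cadence — a large antecedent–consequent pair, i.e. a double period.
Phrase 3 begins with the same material as phrase 1, making it parallel.

parallel double period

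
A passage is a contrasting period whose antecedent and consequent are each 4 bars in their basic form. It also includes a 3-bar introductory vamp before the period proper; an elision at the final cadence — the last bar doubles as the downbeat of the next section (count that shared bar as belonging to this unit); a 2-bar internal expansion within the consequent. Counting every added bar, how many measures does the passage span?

13 measures

Basic contrasting period: 4 + 4 = 8 bars.
8 (basic form) + 3 (introduction) + 2 (internal expansion) = 13.
The elision shares a bar with the next section but does not change this unit's count.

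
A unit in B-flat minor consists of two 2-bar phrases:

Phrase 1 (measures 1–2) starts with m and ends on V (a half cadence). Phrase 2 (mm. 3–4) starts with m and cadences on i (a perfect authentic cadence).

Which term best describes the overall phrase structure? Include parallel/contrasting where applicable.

Phrase 1 ends with a half cadence (weaker) and phrase 2 with a perfect authentic cadence (stronger): antecedent + consequent = a period.
The two phrases open with the same material (m / m), so the period is parallel.

parallel period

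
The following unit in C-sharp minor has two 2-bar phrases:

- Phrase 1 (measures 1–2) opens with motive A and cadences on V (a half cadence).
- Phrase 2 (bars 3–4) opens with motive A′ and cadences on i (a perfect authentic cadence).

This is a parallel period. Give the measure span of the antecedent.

The phrase ending with the weaker cadence (half cadence) is the antecedent; the one ending more conclusively (perfect authentic cadence) is the consequent. The antecedent is measures 1–2.

measures 1–2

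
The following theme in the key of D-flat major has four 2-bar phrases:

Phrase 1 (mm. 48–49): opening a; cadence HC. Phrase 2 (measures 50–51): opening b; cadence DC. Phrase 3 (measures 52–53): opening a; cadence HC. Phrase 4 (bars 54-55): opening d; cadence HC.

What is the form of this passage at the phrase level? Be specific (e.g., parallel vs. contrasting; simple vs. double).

Phrase 4 ends with a half cadence, no stronger than phrase 2's deceptive cadence, so the four phrases do not form a double period; nor do phrases 3–4 duplicate 1–2, so it is not a repeated period. With no phrase reaching a conclusive cadence, the passage is a phrase group.

phrase group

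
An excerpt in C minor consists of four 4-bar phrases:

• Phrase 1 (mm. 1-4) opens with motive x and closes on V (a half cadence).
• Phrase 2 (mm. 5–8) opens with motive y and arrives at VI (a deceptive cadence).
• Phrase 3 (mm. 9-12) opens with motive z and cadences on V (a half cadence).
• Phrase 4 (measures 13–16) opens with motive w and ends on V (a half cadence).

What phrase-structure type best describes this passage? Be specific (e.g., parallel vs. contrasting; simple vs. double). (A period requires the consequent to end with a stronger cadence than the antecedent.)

phrase group

Phrase 4 ends with a half cadence, no stronger than phrase 2's deceptive cadence, so the four phrases do not form a double period; nor do phrases 3–4 duplicate 1–2, so it is not a repeated period. With no phrase reaching a conclusive cadence, the passage is a phrase group.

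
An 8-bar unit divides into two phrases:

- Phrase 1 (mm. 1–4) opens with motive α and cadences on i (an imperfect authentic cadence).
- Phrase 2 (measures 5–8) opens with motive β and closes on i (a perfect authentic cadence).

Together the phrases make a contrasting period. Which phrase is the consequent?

phrase 2

The phrase ending with the weaker cadence (imperfect authentic cadence) is the antecedent; the one ending more conclusively (perfect authentic cadence) is the consequent. The consequent is phrase 2.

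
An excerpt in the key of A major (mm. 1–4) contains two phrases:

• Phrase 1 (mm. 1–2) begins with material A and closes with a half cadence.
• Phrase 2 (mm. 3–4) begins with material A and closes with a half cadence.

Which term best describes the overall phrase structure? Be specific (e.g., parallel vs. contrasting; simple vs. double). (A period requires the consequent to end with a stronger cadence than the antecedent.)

Both phrases have the same opening (A) and the same cadence (half cadence): the second is a restatement, not a consequent, so this is a repeated phrase rather than a period.

repeated phrase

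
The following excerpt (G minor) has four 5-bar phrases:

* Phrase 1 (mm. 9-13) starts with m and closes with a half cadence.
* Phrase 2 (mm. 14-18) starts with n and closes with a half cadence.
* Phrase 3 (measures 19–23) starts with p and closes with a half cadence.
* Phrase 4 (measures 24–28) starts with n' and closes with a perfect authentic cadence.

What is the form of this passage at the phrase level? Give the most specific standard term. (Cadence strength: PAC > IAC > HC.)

contrasting double period

Four phrases in two halves: the first half (measures 9–18) ends with a half cadence, the second (bars 19–28) with a perfect authentic cadence — a large antecedent–consequent pair, i.e. a double period.
Phrase 3 begins with different material from phrase 1, making it contrasting.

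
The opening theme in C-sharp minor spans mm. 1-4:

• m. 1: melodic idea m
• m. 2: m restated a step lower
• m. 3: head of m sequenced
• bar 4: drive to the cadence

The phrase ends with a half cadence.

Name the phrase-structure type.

Basic idea (bar 1) + its repetition (bar 2) form the presentation; fragmentation and cadence (bars 3-4) form the continuation — the 4-bar whole is a sentence.

sentence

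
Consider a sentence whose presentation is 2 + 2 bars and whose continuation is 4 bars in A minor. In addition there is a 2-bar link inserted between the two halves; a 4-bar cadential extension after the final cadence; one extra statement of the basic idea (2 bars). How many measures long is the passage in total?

16 measures

Basic sentence: 2 + 2 + 4 = 8 bars.
8 (basic form) + 2 (link) + 4 (cadential extension) + 2 (extra statement) = 16.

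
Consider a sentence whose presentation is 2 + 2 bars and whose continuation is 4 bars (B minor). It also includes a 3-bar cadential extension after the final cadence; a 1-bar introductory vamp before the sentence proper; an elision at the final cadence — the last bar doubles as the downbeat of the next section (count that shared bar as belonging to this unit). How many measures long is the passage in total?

Basic sentence: 2 + 2 + 4 = 8 bars.
8 (basic form) + 3 (cadential extension) + 1 (introduction) = 12.
The elision shares a bar with the next section but does not change this unit's count.

12 measures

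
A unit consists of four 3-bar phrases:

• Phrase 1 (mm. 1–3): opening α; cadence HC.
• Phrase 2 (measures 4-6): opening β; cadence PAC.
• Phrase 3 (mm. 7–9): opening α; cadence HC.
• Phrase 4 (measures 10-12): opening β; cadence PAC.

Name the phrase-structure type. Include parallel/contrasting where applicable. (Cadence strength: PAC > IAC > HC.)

The cadence pattern HC–PAC–HC–PAC is weak–strong twice, and phrases 3–4 restate phrases 1–2: a period heard twice, not a double period (which would end weakly at phrase 2).

repeated period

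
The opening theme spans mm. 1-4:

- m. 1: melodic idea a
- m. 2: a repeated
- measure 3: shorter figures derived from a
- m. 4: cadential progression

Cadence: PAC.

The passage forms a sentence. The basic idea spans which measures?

The presentation of a sentence is the basic idea (m. 1) plus its repetition (measure 2); the basic idea is therefore m. 1.

measures 1–1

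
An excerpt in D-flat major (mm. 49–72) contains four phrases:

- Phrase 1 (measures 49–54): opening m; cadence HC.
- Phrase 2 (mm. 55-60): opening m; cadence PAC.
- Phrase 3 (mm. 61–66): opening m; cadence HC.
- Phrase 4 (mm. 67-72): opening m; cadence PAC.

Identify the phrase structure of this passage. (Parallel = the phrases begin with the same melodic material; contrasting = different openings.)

The cadence pattern HC–PAC–HC–PAC is weak–strong twice, and phrases 3–4 restate phrases 1–2: a period heard twice, not a double period (which would end weakly at phrase 2).

repeated period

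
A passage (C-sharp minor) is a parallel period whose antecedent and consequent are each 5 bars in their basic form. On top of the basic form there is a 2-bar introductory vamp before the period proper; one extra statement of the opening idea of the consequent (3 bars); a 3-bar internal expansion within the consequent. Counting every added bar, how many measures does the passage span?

Basic parallel period: 5 + 5 = 10 bars.
10 (basic form) + 2 (introduction) + 3 (extra statement) + 3 (internal expansion) = 18.

18 measures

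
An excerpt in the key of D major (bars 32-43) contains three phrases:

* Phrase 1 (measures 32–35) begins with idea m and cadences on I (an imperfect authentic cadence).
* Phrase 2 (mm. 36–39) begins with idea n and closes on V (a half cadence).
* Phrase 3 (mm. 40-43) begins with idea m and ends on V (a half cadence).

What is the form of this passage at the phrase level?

The final phrase closes with a half cadence, which is not stronger than the preceding half cadence; the 3 phrases lack an overall antecedent–consequent design and so form a phrase group.

phrase group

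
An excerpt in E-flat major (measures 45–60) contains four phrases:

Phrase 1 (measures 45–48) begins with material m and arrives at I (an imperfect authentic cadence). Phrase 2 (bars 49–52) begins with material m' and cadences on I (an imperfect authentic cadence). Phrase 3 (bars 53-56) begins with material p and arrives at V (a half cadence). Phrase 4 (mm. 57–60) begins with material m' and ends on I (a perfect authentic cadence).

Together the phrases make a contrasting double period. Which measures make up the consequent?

In a double period the first pair of phrases (ending imperfect authentic cadence) is the large antecedent and the second pair (ending perfect authentic cadence) is the large consequent; the consequent is measures 53–60.

measures 53–60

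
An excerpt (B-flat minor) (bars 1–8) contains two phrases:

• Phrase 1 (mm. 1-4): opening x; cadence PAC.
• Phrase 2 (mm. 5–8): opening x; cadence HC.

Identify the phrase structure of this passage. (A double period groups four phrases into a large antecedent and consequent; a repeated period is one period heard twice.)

The second phrase closes with a half cadence, which is not stronger than the first phrase's perfect authentic cadence; without a weak→strong cadential pair there is no antecedent–consequent relationship, so this is a phrase group rather than a period.

phrase group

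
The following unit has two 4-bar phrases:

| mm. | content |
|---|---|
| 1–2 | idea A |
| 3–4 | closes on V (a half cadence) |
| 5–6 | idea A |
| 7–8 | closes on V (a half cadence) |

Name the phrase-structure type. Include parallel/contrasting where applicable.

repeated phrase

Both phrases have the same opening (A) and the same cadence (half cadence): the second is a restatement, not a consequent, so this is a repeated phrase rather than a period.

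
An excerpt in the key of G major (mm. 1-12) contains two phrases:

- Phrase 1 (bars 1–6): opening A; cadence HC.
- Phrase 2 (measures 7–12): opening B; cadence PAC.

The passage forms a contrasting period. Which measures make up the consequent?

measures 7–12

The phrase ending with the weaker cadence (half cadence) is the antecedent; the one ending more conclusively (perfect authentic cadence) is the consequent. The consequent is measures 7–12.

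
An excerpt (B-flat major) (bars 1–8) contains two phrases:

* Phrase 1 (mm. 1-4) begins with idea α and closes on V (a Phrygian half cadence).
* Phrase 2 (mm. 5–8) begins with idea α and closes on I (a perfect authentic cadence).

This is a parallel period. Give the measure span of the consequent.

measures 5–8

The phrase ending with the weaker cadence (Phrygian half cadence) is the antecedent; the one ending more conclusively (perfect authentic cadence) is the consequent. The consequent is measures 5–8.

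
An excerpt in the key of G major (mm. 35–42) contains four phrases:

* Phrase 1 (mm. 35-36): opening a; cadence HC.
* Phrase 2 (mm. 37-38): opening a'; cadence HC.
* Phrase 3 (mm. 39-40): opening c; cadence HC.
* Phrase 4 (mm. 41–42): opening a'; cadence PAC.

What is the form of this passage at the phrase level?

contrasting double period

Four phrases in two halves: the first half (mm. 35–38) ends with a half cadence, the second (bars 39-42) with a perfect authentic cadence — a large antecedent–consequent pair, i.e. a double period.
Phrase 3 begins with different material from phrase 1, making it contrasting.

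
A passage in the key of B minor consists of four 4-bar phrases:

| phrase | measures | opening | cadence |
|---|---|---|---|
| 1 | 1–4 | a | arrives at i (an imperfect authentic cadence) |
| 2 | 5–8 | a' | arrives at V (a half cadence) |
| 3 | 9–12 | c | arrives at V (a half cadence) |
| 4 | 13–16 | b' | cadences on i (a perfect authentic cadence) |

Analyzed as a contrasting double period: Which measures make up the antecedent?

In a double period the four phrases pair into a large antecedent (phrases 1–2, ending half cadence) and a large consequent (phrases 3–4, ending perfect authentic cadence). The antecedent spans mm. 1–8.

measures 1–8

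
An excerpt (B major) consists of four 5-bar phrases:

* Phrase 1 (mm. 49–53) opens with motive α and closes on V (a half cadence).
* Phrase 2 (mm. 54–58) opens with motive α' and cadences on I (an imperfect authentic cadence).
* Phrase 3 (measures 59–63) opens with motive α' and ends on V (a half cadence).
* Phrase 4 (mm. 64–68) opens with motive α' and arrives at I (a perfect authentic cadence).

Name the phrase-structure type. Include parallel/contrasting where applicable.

parallel double period

Four phrases in two halves: the first half (measures 49–58) ends with an imperfect authentic cadence, the second (mm. 59-68) with a perfect authentic cadence — a large antecedent–consequent pair, i.e. a double period.
Phrase 3 begins with the same material as phrase 1, making it parallel.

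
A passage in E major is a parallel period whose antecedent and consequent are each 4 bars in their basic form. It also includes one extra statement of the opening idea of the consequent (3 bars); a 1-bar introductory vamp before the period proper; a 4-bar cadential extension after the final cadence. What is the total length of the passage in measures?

Basic parallel period: 4 + 4 = 8 bars.
8 (basic form) + 3 (extra statement) + 1 (introduction) + 4 (cadential extension) = 16.

16 measures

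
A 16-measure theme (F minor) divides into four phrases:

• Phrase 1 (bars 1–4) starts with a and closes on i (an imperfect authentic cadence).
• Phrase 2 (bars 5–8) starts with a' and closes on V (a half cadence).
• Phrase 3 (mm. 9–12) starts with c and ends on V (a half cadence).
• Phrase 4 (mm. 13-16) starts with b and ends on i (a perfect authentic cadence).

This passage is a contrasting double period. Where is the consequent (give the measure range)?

measures 9–16

In a double period the four phrases pair into a large antecedent (phrases 1–2, ending half cadence) and a large consequent (phrases 3–4, ending perfect authentic cadence). The consequent spans measures 9–16.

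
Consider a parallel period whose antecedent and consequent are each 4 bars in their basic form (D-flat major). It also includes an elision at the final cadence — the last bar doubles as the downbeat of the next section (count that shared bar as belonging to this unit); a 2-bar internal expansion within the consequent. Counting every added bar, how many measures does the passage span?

Basic parallel period: 4 + 4 = 8 bars.
8 (basic form) + 2 (internal expansion) = 10.
The elision shares a bar with the next section but does not change this unit's count.

10 measures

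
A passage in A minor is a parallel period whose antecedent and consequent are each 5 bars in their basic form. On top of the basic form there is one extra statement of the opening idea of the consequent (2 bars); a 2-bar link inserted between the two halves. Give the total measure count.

14 measures

Basic parallel period: 5 + 5 = 10 bars.
10 (basic form) + 2 (extra statement) + 2 (link) = 14.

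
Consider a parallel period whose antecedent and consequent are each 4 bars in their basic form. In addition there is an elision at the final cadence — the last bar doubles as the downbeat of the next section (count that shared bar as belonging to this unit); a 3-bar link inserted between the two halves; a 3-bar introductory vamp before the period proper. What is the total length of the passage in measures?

Basic parallel period: 4 + 4 = 8 bars.
8 (basic form) + 3 (link) + 3 (introduction) = 14.
The elision shares a bar with the next section but does not change this unit's count.

14 measures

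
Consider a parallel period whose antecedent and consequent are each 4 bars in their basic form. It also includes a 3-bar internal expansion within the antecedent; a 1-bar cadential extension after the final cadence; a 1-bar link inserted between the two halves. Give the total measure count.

Basic parallel period: 4 + 4 = 8 bars.
8 (basic form) + 3 (internal expansion) + 1 (cadential extension) + 1 (link) = 13.

13 measures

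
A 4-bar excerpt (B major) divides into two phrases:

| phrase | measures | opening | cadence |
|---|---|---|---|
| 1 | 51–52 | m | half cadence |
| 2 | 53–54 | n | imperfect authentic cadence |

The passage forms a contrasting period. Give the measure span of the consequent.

measures 53–54

The phrase ending with the weaker cadence (half cadence) is the antecedent; the one ending more conclusively (imperfect authentic cadence) is the consequent. The consequent is measures 53–54.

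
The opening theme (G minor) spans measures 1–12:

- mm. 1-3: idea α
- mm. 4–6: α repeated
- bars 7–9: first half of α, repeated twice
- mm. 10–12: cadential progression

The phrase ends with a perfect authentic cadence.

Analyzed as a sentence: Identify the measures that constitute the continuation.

measures 7–12

After the presentation (measures 1–6), the continuation covers the fragmentation through the cadence: mm. 7–12.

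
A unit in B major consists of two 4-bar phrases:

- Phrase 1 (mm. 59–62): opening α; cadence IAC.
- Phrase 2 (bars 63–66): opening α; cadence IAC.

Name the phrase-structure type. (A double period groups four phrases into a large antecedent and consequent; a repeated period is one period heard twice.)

Both phrases have the same opening (α) and the same cadence (imperfect authentic cadence): the second is a restatement, not a consequent, so this is a repeated phrase rather than a period.

repeated phrase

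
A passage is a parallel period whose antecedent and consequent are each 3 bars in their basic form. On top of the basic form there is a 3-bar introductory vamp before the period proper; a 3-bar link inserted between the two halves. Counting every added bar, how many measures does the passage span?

Basic parallel period: 3 + 3 = 6 bars.
6 (basic form) + 3 (introduction) + 3 (link) = 12.

12 measures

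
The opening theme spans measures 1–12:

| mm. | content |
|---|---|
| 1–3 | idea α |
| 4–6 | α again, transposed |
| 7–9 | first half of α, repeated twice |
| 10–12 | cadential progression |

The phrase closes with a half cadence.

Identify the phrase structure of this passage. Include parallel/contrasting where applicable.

sentence

Basic idea (mm. 1–3) + its repetition (mm. 4-6) form the presentation; fragmentation and cadence (measures 7–12) form the continuation — the 12-bar whole is a sentence.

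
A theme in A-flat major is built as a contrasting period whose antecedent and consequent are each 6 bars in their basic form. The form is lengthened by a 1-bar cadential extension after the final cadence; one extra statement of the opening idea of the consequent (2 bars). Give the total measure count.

Basic contrasting period: 6 + 6 = 12 bars.
12 (basic form) + 1 (cadential extension) + 2 (extra statement) = 15.

15 measures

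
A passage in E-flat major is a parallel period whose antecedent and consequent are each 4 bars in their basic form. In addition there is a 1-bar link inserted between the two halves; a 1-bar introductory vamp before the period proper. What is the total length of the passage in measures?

10 measures

Basic parallel period: 4 + 4 = 8 bars.
8 (basic form) + 1 (link) + 1 (introduction) = 10.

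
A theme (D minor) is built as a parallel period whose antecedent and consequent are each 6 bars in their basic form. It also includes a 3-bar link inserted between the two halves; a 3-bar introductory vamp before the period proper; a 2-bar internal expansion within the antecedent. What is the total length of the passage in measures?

Basic parallel period: 6 + 6 = 12 bars.
12 (basic form) + 3 (link) + 3 (introduction) + 2 (internal expansion) = 20.

20 measures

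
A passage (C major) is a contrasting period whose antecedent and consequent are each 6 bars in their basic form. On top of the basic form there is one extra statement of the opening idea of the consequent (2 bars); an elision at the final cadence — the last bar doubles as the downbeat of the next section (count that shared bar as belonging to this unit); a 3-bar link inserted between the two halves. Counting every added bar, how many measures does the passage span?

17 measures

Basic contrasting period: 6 + 6 = 12 bars.
12 (basic form) + 2 (extra statement) + 3 (link) = 17.
The elision shares a bar with the next section but does not change this unit's count.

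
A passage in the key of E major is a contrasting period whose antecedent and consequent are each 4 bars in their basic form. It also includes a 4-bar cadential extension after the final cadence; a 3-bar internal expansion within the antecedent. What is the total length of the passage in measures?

15 measures

Basic contrasting period: 4 + 4 = 8 bars.
8 (basic form) + 4 (cadential extension) + 3 (internal expansion) = 15.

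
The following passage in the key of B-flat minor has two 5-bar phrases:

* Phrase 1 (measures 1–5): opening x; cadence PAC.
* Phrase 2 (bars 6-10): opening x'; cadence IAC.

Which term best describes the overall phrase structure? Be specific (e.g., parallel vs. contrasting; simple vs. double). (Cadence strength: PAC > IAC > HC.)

The second phrase closes with an imperfect authentic cadence, which is not stronger than the first phrase's perfect authentic cadence; without a weak→strong cadential pair there is no antecedent–consequent relationship, so this is a phrase group rather than a period.

phrase group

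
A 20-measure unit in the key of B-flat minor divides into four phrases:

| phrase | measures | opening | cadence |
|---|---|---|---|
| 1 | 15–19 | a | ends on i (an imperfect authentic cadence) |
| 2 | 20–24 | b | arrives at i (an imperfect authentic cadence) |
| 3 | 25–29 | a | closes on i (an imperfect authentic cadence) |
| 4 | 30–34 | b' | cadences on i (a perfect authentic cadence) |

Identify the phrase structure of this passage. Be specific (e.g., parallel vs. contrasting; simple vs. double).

Four phrases in two halves: the first half (mm. 15-24) ends with an imperfect authentic cadence, the second (mm. 25–34) with a perfect authentic cadence — a large antecedent–consequent pair, i.e. a double period.
Phrase 3 begins with the same material as phrase 1, making it parallel.

parallel double period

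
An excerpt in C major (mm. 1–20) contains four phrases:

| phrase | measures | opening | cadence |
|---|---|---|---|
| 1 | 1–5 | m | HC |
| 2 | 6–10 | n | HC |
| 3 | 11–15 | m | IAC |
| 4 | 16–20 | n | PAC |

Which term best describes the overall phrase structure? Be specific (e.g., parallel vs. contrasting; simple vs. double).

parallel double period

Four phrases in two halves: the first half (bars 1–10) ends with a half cadence, the second (mm. 11–20) with a perfect authentic cadence — a large antecedent–consequent pair, i.e. a double period.
Phrase 3 begins with the same material as phrase 1, making it parallel.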